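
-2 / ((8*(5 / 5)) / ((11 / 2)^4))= -228.77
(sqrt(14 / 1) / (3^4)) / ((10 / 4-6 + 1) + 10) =2 * sqrt(14) / 1215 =0.01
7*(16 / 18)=56 / 9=6.22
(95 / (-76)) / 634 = -5 / 2536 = -0.00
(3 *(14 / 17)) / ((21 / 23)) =46 / 17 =2.71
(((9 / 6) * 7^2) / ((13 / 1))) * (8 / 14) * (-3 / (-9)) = 14 / 13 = 1.08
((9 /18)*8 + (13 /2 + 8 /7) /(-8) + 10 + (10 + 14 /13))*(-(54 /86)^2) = -25603209 /2692144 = -9.51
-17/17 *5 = -5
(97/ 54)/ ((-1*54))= -0.03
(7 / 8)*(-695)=-4865 / 8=-608.12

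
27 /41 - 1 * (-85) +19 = 4291 /41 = 104.66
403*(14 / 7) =806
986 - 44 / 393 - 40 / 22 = 4254134 / 4323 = 984.07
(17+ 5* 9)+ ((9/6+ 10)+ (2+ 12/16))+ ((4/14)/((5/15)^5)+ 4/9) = 36823/252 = 146.12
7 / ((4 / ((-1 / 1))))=-7 / 4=-1.75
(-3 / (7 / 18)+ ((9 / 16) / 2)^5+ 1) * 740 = -4967.27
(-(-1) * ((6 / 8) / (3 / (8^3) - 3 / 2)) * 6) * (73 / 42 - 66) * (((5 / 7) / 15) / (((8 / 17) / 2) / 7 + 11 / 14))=690944 / 61425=11.25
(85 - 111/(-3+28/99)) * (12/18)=67708/807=83.90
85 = 85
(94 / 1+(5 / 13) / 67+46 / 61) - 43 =2750052 / 53131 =51.76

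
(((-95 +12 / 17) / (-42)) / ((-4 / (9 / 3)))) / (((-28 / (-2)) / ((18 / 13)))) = -2061 / 12376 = -0.17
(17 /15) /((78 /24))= 68 /195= 0.35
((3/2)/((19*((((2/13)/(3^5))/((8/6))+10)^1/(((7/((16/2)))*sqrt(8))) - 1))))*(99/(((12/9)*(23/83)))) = 4017987846873/2911468104296+11480510384343*sqrt(2)/2911468104296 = 6.96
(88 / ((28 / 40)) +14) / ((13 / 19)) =18582 / 91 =204.20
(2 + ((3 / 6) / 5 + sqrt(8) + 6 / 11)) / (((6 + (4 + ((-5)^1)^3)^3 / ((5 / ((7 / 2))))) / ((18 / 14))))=-180*sqrt(2) / 86806069 - 2619 / 954866759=-0.00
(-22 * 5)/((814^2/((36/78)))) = -15/195767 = -0.00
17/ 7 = 2.43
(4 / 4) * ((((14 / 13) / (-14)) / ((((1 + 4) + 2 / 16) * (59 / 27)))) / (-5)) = 216 / 157235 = 0.00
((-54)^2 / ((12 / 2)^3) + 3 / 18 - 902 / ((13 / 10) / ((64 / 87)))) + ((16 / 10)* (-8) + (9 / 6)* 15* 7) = -3981673 / 11310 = -352.05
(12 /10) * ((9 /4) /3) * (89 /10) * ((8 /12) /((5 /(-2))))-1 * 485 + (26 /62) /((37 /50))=-69761874 /143375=-486.57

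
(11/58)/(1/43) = 473/58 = 8.16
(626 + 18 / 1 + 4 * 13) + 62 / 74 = 25783 / 37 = 696.84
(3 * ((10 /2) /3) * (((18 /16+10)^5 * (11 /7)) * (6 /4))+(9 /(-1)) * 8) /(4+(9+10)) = 921336778941 /10551296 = 87319.77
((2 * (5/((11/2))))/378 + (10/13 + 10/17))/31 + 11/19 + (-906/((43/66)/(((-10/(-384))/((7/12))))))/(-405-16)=0.77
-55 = -55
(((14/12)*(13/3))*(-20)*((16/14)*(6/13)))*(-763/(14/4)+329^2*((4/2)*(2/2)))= -11534080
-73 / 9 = -8.11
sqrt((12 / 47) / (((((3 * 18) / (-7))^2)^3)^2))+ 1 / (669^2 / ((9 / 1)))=117649 * sqrt(141) / 582680415456+ 1 / 49729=0.00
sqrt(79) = 8.89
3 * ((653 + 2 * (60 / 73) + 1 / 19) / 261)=302688 / 40223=7.53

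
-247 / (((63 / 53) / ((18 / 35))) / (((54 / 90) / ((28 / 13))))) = -29.77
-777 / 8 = -97.12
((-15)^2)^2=50625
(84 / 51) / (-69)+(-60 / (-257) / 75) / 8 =-70787 / 3014610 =-0.02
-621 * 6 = -3726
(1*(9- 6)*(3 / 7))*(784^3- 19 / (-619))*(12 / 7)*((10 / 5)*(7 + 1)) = 16994009089.08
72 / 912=3 / 38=0.08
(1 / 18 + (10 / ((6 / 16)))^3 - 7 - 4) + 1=1023463 / 54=18953.02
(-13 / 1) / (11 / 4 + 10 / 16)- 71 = -74.85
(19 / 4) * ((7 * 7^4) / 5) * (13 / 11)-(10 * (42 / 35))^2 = 4119649 / 220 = 18725.68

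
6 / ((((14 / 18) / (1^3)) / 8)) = 432 / 7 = 61.71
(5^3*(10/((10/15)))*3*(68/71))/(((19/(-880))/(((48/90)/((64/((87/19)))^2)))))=-2653880625/3895912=-681.20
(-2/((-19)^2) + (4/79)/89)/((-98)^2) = -6309/12188393182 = -0.00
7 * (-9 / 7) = -9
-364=-364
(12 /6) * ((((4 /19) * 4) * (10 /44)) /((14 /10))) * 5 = 2000 /1463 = 1.37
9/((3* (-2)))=-3/2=-1.50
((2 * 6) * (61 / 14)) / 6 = 61 / 7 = 8.71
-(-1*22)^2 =-484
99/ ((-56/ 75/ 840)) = -111375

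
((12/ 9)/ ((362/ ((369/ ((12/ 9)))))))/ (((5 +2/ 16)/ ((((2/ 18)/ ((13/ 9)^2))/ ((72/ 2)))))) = 9/ 30589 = 0.00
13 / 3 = 4.33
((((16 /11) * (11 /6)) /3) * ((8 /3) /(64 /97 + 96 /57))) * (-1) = -3686 /3645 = -1.01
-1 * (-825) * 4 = 3300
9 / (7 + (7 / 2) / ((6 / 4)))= 27 / 28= 0.96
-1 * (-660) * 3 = 1980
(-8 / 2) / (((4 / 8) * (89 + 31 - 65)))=-0.15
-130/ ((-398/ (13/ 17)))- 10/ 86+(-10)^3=-145449580/ 145469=-999.87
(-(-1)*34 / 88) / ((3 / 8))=34 / 33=1.03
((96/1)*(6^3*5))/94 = 51840/47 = 1102.98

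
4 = 4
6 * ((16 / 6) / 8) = 2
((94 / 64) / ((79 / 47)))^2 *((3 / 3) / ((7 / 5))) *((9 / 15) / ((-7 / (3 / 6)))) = -14639043 / 626296832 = -0.02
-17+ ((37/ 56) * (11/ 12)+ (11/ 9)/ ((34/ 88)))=-453451/ 34272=-13.23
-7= -7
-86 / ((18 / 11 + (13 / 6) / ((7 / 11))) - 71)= 39732 / 30473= 1.30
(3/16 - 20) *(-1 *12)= 951/4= 237.75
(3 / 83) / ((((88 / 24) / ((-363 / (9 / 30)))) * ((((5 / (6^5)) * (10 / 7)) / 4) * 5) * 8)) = -2694384 / 2075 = -1298.50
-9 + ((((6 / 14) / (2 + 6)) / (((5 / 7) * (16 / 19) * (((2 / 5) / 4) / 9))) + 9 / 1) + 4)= 769 / 64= 12.02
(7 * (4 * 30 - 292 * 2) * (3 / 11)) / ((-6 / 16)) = 2362.18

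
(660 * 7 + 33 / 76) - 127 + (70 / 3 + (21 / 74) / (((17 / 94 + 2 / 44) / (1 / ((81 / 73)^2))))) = 3250690500881 / 719531748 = 4517.79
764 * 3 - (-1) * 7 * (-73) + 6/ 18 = 5344/ 3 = 1781.33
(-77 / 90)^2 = 5929 / 8100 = 0.73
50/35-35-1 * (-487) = 3174/7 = 453.43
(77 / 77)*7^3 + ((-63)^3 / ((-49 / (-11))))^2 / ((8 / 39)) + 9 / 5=614428183147 / 40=15360704578.68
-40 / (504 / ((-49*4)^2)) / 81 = -27440 / 729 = -37.64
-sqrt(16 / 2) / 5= -2 * sqrt(2) / 5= -0.57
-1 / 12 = -0.08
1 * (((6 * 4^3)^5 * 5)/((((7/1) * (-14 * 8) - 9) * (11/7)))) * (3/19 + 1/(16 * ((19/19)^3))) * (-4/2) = 2447422689116160/165737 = 14766905936.01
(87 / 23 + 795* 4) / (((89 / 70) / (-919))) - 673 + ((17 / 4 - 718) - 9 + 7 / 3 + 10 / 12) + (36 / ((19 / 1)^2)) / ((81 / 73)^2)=-2302659.19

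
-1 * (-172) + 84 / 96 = 1383 / 8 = 172.88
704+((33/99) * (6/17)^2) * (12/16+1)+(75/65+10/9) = 23883394/33813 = 706.34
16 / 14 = 8 / 7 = 1.14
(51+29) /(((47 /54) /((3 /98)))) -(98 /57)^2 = -1064492 /7482447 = -0.14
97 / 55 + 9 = 592 / 55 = 10.76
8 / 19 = 0.42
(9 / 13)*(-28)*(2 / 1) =-504 / 13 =-38.77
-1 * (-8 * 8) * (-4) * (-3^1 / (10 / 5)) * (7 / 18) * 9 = 1344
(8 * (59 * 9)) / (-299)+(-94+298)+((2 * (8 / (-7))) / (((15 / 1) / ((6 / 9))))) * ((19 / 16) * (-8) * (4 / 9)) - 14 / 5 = 158870702 / 847665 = 187.42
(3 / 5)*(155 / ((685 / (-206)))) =-19158 / 685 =-27.97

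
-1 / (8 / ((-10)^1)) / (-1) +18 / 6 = 7 / 4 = 1.75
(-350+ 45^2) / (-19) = -88.16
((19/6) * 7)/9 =133/54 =2.46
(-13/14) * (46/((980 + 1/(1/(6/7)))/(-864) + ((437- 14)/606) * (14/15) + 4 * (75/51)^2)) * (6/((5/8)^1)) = -180973668096/3604295759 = -50.21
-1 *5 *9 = -45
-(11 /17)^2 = -121 /289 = -0.42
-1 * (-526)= 526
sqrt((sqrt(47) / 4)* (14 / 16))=sqrt(14)* 47^(1 / 4) / 8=1.22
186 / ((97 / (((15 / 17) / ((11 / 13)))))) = 36270 / 18139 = 2.00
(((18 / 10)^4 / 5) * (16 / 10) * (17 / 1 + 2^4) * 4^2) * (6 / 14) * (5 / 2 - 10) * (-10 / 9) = 27713664 / 4375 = 6334.55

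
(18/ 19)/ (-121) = -18/ 2299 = -0.01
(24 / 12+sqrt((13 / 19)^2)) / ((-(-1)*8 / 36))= 459 / 38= 12.08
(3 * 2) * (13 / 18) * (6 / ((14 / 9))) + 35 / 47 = 5744 / 329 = 17.46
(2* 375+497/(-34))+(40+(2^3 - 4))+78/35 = 930117/1190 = 781.61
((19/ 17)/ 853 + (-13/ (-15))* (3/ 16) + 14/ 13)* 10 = 18711549/ 1508104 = 12.41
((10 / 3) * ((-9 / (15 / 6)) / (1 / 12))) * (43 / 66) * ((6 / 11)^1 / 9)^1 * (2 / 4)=-344 / 121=-2.84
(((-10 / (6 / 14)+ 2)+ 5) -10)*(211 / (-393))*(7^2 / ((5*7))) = 116683 / 5895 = 19.79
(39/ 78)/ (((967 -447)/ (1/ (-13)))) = -1/ 13520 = -0.00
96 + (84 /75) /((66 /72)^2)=294432 /3025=97.33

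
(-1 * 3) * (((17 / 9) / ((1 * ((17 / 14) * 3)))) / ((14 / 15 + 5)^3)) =-5250 / 704969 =-0.01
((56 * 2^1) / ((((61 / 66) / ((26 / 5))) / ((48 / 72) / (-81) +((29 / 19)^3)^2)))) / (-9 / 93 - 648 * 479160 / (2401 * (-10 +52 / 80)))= 11709228613819940851648 / 20340329861805632040645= 0.58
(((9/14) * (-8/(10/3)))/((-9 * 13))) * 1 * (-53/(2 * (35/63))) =-1431/2275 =-0.63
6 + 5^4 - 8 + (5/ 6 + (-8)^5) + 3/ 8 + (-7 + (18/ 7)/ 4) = -5401225/ 168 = -32150.15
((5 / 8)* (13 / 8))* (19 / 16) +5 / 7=1.92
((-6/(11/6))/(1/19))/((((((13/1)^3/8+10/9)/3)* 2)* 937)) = -73872/204624871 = -0.00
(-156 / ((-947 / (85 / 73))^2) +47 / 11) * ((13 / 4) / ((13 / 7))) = 1572235521269 / 210280187084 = 7.48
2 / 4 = 1 / 2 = 0.50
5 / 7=0.71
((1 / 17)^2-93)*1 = -26876 / 289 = -93.00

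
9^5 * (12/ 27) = 26244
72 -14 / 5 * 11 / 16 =2803 / 40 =70.08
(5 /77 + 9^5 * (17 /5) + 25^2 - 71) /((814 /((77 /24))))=3229519 /4070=793.49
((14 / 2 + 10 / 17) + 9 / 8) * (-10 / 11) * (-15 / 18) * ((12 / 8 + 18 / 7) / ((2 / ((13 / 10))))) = 1463475 / 83776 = 17.47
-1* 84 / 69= -28 / 23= -1.22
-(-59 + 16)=43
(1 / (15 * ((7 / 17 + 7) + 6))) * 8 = 34 / 855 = 0.04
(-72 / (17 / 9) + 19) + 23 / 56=-17809 / 952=-18.71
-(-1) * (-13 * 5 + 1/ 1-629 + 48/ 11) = -7575/ 11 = -688.64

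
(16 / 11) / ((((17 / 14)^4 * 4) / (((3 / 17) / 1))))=460992 / 15618427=0.03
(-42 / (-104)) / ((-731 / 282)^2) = 417501 / 6946693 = 0.06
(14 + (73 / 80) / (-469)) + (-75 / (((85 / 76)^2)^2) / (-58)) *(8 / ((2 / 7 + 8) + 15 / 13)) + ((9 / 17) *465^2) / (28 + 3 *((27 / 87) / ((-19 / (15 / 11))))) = 15987090251744453388027 / 3887186821167000400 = 4112.77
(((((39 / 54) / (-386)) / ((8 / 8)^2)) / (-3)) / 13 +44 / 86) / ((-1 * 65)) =-0.01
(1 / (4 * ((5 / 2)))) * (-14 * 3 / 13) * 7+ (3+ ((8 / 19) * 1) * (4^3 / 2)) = 17552 / 1235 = 14.21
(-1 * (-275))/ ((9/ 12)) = 1100/ 3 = 366.67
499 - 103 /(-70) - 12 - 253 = 16483 /70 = 235.47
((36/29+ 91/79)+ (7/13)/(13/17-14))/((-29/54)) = -94590876/21592675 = -4.38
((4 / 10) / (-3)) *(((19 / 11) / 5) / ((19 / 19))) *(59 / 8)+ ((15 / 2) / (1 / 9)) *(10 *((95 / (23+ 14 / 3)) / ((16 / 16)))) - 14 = 630909857 / 273900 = 2303.43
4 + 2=6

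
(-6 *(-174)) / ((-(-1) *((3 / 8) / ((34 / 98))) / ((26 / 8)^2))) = 499902 / 49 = 10202.08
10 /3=3.33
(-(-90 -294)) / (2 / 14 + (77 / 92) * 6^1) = 123648 / 1663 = 74.35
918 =918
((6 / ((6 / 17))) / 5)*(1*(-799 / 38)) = -13583 / 190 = -71.49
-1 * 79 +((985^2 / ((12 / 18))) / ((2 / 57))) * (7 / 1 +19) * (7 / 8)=15097669961 / 16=943604372.56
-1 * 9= -9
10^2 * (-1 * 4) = -400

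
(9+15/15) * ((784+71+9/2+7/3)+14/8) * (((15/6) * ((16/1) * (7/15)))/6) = 725410/27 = 26867.04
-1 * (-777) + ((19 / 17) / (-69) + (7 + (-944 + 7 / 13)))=-2431876 / 15249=-159.48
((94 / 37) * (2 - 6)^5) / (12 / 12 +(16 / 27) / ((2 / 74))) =-113.47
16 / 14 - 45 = -307 / 7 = -43.86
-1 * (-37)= 37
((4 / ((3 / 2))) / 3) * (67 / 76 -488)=-74042 / 171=-432.99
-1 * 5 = -5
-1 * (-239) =239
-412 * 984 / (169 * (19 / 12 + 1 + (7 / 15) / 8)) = -48648960 / 53573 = -908.09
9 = 9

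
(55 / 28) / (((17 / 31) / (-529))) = -901945 / 476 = -1894.84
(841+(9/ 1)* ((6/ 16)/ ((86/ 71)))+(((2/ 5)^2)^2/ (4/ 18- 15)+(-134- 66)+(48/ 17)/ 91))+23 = 8427876113213/ 12638990000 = 666.82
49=49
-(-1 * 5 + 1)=4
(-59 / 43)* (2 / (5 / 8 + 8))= -944 / 2967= -0.32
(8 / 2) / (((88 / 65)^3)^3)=20711912837890625 / 79119595457216512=0.26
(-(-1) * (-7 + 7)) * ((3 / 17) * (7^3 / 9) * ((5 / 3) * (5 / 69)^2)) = 0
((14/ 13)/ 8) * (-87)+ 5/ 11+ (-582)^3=-112762580935/ 572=-197137379.26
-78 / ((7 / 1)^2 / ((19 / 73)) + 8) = -494 / 1243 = -0.40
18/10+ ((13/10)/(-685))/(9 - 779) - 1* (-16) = 93886113/5274500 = 17.80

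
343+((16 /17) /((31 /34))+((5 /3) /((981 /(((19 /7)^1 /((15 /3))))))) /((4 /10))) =344.03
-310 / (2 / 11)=-1705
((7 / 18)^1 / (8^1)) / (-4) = -7 / 576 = -0.01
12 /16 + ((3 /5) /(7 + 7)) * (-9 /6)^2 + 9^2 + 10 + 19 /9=236773 /2520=93.96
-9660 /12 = -805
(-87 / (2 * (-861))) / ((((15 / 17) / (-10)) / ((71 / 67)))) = -35003 / 57687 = -0.61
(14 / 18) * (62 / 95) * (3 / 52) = 217 / 7410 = 0.03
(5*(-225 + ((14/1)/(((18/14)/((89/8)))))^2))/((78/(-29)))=-208874965/7776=-26861.49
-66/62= -1.06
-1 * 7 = -7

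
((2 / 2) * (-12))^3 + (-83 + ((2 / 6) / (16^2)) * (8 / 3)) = -521567 / 288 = -1811.00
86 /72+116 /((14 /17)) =35797 /252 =142.05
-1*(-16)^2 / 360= -32 / 45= -0.71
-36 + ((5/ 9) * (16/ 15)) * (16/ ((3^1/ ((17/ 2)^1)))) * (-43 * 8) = -751460/ 81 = -9277.28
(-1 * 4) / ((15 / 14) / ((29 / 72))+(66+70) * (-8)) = 203 / 55081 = 0.00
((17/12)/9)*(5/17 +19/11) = 7/22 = 0.32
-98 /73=-1.34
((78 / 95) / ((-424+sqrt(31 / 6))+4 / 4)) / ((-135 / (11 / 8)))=0.00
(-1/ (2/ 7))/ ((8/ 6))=-21/ 8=-2.62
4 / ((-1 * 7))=-4 / 7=-0.57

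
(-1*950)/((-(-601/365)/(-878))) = 304446500/601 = 506566.56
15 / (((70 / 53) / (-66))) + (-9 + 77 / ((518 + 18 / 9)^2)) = -1435823461 / 1892800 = -758.57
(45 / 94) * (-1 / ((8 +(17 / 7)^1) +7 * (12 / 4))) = -63 / 4136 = -0.02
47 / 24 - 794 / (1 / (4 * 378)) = -28812625 / 24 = -1200526.04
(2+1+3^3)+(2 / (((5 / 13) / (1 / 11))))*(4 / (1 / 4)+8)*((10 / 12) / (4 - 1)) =1094 / 33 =33.15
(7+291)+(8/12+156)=1364/3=454.67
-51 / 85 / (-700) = 3 / 3500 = 0.00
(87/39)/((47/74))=2146/611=3.51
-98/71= -1.38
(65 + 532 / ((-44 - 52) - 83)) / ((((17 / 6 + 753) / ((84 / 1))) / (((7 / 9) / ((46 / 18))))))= 39171384 / 18670595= 2.10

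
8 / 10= 4 / 5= 0.80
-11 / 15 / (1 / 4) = -44 / 15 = -2.93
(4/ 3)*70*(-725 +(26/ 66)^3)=-7294595840/ 107811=-67660.96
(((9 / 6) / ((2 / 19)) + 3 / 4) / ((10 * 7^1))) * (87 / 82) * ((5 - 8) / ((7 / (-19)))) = 14877 / 8036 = 1.85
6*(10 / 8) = 7.50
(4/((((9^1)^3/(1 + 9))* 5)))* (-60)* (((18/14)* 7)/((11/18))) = -320/33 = -9.70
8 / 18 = 4 / 9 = 0.44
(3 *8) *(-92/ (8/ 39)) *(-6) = 64584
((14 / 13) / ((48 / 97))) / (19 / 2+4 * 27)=679 / 36660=0.02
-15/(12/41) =-205/4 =-51.25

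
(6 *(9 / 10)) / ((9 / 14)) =42 / 5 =8.40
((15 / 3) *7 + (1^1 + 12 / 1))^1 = 48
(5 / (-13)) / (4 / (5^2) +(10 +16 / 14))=-875 / 25714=-0.03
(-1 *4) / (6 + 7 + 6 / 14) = -14 / 47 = -0.30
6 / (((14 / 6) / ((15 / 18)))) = 15 / 7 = 2.14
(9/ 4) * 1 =9/ 4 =2.25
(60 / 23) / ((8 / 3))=45 / 46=0.98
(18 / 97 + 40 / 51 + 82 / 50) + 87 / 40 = 4734161 / 989400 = 4.78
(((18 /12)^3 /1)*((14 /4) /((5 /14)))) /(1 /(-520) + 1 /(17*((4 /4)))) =292383 /503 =581.28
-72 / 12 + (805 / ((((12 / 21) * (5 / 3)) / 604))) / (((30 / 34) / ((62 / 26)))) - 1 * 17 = 89681784 / 65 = 1379719.75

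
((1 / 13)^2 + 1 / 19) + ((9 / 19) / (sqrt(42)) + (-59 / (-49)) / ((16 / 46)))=3*sqrt(42) / 266 + 4431023 / 1258712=3.59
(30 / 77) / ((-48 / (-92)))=115 / 154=0.75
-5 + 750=745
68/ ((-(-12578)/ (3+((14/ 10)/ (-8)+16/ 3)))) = 16643/ 377340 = 0.04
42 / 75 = 14 / 25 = 0.56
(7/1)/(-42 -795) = -7/837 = -0.01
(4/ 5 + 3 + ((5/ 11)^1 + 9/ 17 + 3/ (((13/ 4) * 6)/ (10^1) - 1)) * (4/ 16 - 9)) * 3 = -1728954/ 17765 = -97.32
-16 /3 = -5.33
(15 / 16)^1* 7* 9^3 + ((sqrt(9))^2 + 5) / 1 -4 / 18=690889 / 144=4797.84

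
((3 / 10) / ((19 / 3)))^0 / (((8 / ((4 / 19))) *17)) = 1 / 646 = 0.00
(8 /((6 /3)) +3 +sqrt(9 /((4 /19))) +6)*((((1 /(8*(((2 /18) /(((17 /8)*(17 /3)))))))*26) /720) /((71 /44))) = 41327*sqrt(19) /90880 +537251 /136320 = 5.92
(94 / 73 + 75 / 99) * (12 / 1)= 19708 / 803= 24.54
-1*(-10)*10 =100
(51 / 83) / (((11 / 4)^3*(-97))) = -3264 / 10715881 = -0.00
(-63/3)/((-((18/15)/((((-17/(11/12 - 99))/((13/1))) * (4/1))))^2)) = 9710400/234120601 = 0.04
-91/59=-1.54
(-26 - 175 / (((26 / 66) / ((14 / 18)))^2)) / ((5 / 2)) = -2154242 / 7605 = -283.27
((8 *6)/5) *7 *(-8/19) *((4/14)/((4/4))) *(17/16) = -816/95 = -8.59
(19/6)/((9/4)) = 38/27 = 1.41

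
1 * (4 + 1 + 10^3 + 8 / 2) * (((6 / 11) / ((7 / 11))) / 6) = 1009 / 7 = 144.14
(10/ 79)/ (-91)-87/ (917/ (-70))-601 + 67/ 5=-2735622342/ 4708795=-580.96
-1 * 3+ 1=-2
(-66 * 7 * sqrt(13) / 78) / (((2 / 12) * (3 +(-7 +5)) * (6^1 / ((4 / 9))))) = -308 * sqrt(13) / 117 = -9.49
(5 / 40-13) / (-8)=103 / 64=1.61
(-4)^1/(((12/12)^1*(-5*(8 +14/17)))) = 0.09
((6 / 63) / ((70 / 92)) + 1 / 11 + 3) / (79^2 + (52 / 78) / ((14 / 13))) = 13001 / 25231745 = 0.00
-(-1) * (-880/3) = -880/3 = -293.33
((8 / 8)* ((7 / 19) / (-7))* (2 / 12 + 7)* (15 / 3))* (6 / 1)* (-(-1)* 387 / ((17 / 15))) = -3864.01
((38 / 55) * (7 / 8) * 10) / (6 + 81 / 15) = 35 / 66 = 0.53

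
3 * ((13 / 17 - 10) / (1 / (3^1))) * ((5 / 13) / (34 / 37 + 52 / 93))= -24310665 / 1124006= -21.63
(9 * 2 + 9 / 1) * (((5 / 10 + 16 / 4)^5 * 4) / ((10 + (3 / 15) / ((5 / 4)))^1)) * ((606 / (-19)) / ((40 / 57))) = -7246198035 / 8128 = -891510.59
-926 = -926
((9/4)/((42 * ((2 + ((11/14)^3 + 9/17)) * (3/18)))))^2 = 24980004/2197078129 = 0.01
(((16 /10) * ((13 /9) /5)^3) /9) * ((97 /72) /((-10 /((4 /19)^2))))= -1704872 /66614653125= -0.00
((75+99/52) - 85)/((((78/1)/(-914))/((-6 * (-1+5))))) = -384794/169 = -2276.89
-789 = -789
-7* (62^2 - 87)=-26299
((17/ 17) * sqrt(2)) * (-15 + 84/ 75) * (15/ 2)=-1041 * sqrt(2)/ 10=-147.22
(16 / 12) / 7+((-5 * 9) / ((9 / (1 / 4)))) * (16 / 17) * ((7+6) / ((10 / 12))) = -6484 / 357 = -18.16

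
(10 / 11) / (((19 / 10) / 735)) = 73500 / 209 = 351.67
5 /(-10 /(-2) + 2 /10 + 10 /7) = 175 /232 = 0.75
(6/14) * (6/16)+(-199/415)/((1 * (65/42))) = -225273/1510600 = -0.15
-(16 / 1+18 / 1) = -34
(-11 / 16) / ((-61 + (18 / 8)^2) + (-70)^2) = -11 / 77505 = -0.00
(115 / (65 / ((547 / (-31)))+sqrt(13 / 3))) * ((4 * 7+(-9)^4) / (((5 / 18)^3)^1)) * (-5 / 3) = 44074587985956 * sqrt(39) / 20727395+7493485708764 / 318883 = 36778489.76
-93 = -93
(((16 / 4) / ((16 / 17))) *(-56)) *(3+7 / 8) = -3689 / 4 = -922.25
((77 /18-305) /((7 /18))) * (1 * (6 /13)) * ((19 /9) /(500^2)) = -102847 /34125000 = -0.00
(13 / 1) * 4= 52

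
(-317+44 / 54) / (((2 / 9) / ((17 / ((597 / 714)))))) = -17270351 / 597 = -28928.56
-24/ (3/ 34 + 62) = -816/ 2111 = -0.39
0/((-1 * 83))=0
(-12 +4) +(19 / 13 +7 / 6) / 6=-3539 / 468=-7.56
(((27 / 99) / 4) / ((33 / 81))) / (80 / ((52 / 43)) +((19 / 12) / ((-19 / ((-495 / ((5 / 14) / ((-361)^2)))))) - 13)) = 1053 / 94707993490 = 0.00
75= 75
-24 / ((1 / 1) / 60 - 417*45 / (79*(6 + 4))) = 113760 / 112511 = 1.01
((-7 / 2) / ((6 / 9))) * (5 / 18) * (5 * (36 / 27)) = -175 / 18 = -9.72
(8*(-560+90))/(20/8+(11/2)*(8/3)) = -22560/103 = -219.03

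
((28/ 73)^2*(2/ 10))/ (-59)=-784/ 1572055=-0.00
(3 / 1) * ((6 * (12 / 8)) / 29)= 27 / 29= 0.93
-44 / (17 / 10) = -440 / 17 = -25.88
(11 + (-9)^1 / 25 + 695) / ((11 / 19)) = 335179 / 275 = 1218.83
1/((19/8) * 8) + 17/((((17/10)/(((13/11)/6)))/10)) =12383/627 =19.75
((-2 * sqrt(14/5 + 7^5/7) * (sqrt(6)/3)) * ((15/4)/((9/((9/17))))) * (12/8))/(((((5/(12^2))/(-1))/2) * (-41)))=-216 * sqrt(360570)/3485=-37.22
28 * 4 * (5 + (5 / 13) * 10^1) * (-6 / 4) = -19320 / 13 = -1486.15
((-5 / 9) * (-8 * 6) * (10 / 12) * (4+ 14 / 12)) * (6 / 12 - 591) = -1830550 / 27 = -67798.15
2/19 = 0.11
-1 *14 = -14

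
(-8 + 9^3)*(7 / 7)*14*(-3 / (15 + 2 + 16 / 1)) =-10094 / 11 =-917.64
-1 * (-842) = 842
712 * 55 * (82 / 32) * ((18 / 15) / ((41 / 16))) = 46992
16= 16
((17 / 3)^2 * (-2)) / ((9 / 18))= -1156 / 9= -128.44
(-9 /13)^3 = -729 /2197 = -0.33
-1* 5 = -5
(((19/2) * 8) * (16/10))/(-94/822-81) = -124944/83345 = -1.50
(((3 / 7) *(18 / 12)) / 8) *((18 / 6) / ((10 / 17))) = 459 / 1120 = 0.41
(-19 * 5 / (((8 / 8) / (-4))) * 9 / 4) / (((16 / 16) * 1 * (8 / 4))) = 855 / 2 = 427.50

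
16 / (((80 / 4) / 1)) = 4 / 5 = 0.80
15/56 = 0.27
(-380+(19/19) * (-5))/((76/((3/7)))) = -165/76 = -2.17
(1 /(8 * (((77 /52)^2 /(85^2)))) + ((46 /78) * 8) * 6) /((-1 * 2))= -16964261 /77077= -220.09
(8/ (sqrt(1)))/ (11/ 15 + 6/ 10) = 6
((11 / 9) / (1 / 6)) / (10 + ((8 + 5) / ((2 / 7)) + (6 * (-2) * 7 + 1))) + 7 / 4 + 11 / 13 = 1817 / 780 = 2.33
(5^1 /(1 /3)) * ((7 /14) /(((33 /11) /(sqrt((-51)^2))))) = 255 /2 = 127.50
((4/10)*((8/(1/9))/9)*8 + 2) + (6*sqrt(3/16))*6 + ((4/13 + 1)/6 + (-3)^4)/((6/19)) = 9*sqrt(3) + 666409/2340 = 300.38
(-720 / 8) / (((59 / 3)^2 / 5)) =-4050 / 3481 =-1.16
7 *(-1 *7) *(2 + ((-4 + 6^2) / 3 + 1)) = -2009 / 3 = -669.67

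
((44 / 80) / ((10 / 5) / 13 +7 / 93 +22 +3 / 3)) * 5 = 13299 / 112336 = 0.12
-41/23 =-1.78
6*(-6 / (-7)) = 36 / 7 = 5.14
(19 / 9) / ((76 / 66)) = 11 / 6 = 1.83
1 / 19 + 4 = 77 / 19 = 4.05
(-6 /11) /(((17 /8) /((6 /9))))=-0.17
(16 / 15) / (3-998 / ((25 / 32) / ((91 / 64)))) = -40 / 68001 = -0.00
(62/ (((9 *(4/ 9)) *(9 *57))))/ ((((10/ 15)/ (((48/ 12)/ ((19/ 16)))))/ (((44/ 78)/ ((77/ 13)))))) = 0.01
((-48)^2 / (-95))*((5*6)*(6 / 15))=-27648 / 95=-291.03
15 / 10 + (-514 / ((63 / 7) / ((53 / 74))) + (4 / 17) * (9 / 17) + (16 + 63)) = 7645195 / 192474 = 39.72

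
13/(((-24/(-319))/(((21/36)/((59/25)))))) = 725725/16992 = 42.71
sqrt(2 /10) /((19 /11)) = 11 * sqrt(5) /95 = 0.26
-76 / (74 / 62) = -2356 / 37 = -63.68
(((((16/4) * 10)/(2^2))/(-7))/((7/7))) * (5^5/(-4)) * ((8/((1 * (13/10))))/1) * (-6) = -41208.79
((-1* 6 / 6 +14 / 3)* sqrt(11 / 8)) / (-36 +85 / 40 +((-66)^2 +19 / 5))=110* sqrt(22) / 519111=0.00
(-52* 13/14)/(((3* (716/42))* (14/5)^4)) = -105625/6876464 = -0.02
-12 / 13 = -0.92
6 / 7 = 0.86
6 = 6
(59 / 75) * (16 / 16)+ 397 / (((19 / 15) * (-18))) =-47383 / 2850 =-16.63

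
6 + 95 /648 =6.15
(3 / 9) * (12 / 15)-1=-11 / 15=-0.73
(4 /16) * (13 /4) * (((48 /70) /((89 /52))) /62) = 507 /96565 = 0.01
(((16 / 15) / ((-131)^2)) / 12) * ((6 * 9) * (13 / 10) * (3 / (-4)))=-117 / 429025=-0.00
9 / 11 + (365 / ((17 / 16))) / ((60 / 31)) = 100031 / 561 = 178.31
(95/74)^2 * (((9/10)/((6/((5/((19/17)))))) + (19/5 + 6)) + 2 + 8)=33.74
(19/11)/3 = 19/33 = 0.58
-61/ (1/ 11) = -671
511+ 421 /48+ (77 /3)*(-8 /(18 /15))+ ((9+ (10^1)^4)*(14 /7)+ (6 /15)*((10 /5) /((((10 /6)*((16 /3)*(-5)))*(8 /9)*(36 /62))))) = 1466396989 /72000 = 20366.62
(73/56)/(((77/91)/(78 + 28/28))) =121.71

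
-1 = -1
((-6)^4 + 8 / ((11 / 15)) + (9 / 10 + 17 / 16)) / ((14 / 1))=1151807 / 12320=93.49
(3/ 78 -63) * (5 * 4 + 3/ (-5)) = -158789/ 130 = -1221.45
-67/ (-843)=67/ 843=0.08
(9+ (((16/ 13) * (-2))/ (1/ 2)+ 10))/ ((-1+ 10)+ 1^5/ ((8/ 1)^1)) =1464/ 949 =1.54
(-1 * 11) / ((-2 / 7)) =77 / 2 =38.50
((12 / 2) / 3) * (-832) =-1664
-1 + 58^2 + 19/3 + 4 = 10120/3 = 3373.33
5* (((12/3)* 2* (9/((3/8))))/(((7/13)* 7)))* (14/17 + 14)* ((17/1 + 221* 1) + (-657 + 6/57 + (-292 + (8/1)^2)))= -324829440/133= -2442326.62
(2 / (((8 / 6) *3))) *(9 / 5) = 9 / 10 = 0.90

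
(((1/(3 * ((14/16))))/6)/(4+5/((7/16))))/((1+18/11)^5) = 161051/4984209207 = 0.00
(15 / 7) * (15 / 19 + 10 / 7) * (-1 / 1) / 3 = -1475 / 931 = -1.58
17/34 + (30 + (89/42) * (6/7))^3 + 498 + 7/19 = 146216827495/4470662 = 32705.86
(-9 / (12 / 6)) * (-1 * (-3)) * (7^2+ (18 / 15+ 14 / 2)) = -3861 / 5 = -772.20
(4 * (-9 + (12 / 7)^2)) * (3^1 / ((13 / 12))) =-67.14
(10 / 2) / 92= 5 / 92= 0.05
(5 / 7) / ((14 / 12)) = 30 / 49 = 0.61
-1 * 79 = -79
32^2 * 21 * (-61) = -1311744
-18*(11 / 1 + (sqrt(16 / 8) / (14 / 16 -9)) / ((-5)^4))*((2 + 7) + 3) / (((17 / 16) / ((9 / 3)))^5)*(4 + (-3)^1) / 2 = -302707113984 / 1419857 + 220150628352*sqrt(2) / 57681690625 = -213190.10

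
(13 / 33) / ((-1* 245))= -13 / 8085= -0.00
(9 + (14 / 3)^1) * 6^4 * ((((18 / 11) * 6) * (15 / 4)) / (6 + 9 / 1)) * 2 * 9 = 8608032 / 11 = 782548.36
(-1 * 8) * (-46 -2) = 384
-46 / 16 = -23 / 8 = -2.88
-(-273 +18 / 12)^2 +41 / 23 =-6781363 / 92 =-73710.47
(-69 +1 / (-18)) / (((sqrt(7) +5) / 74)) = -229955 / 162 +45991 * sqrt(7) / 162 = -668.36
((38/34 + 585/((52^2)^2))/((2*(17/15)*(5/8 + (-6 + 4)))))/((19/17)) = -14573145/45416384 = -0.32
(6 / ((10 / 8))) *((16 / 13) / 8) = 0.74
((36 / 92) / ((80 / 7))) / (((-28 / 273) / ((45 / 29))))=-22113 / 42688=-0.52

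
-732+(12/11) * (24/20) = -40188/55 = -730.69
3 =3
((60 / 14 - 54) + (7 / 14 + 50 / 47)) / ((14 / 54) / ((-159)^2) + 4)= -21626403921 / 1796573590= -12.04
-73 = -73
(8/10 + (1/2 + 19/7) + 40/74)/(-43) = -11797/111370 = -0.11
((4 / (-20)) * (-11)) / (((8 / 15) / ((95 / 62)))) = 3135 / 496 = 6.32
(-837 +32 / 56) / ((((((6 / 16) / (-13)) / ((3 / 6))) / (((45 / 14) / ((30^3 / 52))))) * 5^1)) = 197899 / 11025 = 17.95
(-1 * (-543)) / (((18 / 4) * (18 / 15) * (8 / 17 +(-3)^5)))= -15385 / 37107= -0.41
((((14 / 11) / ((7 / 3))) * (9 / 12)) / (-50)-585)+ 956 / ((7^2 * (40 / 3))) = -31453071 / 53900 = -583.54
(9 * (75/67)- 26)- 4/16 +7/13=-54479/3484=-15.64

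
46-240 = -194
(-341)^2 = 116281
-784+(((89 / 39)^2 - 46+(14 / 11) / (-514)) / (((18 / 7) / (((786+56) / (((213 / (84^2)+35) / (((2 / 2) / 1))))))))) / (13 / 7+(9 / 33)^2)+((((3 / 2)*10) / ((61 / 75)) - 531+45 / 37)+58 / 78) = -133074008386735232998 / 89190424966875453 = -1492.02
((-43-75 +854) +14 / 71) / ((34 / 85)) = 130675 / 71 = 1840.49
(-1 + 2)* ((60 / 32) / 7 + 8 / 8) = 71 / 56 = 1.27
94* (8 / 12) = 188 / 3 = 62.67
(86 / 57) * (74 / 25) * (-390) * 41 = -6784024 / 95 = -71410.78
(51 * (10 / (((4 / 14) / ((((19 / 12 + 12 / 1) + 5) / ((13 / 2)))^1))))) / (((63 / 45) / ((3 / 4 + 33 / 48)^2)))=50135975 / 6656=7532.45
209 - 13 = 196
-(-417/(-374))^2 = -173889/139876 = -1.24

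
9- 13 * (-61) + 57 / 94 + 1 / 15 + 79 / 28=15900461 / 19740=805.49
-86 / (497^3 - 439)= -43 / 61381517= -0.00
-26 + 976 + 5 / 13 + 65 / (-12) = 147415 / 156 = 944.97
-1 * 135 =-135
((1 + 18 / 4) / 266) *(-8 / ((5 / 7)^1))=-0.23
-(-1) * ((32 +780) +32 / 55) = 44692 / 55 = 812.58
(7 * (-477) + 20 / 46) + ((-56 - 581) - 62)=-92864 / 23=-4037.57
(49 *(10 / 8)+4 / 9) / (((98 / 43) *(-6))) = -95503 / 21168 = -4.51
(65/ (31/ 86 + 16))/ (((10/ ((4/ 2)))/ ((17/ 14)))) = 9503/ 9849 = 0.96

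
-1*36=-36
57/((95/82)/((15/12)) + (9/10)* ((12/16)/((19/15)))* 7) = 355224/29023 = 12.24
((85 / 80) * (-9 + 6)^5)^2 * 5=85325805 / 256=333303.93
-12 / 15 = -4 / 5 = -0.80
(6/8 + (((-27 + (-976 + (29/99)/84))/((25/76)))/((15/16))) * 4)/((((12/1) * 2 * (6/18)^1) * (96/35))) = -40567891141/68428800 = -592.85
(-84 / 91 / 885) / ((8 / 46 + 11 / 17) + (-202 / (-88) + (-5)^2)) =-68816 / 1855047025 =-0.00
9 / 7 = 1.29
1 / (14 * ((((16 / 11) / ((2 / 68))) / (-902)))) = -4961 / 3808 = -1.30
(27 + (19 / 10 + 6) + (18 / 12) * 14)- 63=-71 / 10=-7.10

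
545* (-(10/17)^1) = -5450/17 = -320.59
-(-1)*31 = 31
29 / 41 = 0.71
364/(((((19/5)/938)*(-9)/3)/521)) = -889430360/57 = -15604041.40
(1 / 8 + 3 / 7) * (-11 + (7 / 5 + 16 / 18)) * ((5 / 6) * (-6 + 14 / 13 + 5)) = -217 / 702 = -0.31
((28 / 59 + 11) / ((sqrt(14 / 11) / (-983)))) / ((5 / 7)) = -665491 *sqrt(154) / 590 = -13997.50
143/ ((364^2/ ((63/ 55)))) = 9/ 7280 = 0.00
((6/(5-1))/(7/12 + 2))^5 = 1889568/28629151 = 0.07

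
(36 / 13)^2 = 1296 / 169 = 7.67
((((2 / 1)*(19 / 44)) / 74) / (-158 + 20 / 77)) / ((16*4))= -133 / 115046912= -0.00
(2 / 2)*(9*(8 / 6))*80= 960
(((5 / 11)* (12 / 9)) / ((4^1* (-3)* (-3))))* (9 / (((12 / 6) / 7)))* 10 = 175 / 33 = 5.30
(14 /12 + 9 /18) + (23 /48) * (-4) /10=59 /40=1.48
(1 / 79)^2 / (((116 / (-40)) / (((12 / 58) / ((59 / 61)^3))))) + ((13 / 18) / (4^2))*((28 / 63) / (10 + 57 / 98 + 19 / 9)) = 681177487740863 / 434443007981998980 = 0.00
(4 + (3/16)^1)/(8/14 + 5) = 469/624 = 0.75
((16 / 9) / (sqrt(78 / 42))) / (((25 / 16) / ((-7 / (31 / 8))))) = -14336 * sqrt(91) / 90675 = -1.51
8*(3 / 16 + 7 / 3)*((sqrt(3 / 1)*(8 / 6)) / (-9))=-242*sqrt(3) / 81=-5.17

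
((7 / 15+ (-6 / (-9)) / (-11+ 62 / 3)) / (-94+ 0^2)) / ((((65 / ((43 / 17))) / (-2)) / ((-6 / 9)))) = -20038 / 67775175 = -0.00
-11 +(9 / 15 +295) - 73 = 1058 / 5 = 211.60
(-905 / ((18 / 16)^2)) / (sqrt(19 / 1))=-164.05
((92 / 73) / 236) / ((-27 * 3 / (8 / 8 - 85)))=644 / 116289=0.01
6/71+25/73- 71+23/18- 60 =-12062471/93294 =-129.30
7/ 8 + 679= 5439/ 8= 679.88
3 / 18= 1 / 6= 0.17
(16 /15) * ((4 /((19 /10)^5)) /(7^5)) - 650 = -81150800711350 /124847387679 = -650.00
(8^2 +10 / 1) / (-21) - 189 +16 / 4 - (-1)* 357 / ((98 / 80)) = 2161 / 21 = 102.90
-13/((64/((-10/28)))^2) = -325/802816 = -0.00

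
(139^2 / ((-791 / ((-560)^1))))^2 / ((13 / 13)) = 2389126662400 / 12769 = 187103662.18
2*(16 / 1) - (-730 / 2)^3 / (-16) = -48626613 / 16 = -3039163.31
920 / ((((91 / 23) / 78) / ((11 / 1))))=1396560 / 7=199508.57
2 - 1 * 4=-2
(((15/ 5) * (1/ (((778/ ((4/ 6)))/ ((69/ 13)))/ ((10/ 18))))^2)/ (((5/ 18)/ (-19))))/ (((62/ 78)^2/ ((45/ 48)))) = -2261475/ 1163355848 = -0.00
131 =131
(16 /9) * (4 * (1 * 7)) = 448 /9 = 49.78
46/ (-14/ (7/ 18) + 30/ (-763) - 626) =-17549/ 252568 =-0.07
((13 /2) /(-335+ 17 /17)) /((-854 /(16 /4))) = 13 /142618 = 0.00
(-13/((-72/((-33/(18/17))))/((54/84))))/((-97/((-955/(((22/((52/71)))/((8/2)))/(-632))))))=433506970/144627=2997.41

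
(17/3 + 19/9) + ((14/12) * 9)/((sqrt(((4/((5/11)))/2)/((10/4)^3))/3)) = 70/9 + 1575 * sqrt(11)/88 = 67.14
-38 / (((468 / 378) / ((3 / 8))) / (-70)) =41895 / 52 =805.67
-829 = -829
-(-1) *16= 16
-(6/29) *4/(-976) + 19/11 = 67255/38918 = 1.73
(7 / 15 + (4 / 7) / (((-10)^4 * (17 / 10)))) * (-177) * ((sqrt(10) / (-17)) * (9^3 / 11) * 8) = 7166148732 * sqrt(10) / 2781625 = 8146.80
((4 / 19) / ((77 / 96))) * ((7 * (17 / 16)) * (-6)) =-2448 / 209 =-11.71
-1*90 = -90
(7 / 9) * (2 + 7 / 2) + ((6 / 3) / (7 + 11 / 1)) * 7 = 91 / 18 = 5.06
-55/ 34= -1.62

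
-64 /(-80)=4 /5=0.80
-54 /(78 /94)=-65.08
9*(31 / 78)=3.58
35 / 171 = 0.20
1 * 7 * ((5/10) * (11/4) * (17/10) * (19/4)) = 24871/320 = 77.72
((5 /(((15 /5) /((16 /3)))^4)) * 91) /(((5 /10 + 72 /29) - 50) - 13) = -1729495040 /22838841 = -75.73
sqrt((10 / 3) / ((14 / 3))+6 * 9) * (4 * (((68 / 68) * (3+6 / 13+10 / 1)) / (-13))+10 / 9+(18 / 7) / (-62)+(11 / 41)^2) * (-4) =6658785128 * sqrt(2681) / 3883780719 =88.77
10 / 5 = 2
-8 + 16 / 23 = -168 / 23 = -7.30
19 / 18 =1.06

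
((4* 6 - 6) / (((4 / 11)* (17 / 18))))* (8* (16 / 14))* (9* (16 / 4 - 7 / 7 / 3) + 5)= 2166912 / 119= 18209.34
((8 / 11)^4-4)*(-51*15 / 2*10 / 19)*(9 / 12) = 156255075 / 278179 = 561.71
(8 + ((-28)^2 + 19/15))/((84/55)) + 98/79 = 10364927/19908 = 520.64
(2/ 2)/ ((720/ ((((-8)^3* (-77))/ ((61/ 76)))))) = 187264/ 2745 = 68.22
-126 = -126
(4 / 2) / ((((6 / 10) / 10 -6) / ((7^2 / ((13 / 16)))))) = -78400 / 3861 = -20.31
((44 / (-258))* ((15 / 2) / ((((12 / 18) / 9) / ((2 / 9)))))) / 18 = -55 / 258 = -0.21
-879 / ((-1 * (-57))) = -15.42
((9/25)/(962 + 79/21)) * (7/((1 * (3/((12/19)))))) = 5292/9633475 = 0.00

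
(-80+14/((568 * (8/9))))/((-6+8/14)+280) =-1271879/4366784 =-0.29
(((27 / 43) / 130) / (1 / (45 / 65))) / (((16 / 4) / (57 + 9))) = 8019 / 145340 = 0.06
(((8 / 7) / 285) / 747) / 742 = 4 / 552888315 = 0.00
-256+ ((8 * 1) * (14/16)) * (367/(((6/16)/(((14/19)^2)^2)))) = 689439104/390963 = 1763.44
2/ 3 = 0.67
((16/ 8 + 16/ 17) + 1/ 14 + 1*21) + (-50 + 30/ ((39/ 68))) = 81435/ 3094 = 26.32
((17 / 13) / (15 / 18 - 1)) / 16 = -51 / 104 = -0.49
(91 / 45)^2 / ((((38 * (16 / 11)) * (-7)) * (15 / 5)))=-13013 / 3693600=-0.00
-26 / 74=-13 / 37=-0.35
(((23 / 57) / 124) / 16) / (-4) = -0.00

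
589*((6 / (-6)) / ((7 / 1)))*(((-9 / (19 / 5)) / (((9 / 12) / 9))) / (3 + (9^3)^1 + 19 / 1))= 16740 / 5257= 3.18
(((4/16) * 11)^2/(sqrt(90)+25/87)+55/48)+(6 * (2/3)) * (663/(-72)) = -38887721/1088936+2747547 * sqrt(10)/10889360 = -34.91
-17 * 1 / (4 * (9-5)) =-17 / 16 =-1.06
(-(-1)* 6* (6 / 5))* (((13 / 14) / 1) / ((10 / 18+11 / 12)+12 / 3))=8424 / 6895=1.22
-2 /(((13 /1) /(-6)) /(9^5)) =708588 /13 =54506.77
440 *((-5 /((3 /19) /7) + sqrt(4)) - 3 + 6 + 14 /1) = -89173.33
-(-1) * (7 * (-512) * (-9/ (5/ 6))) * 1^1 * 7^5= 3252759552/ 5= 650551910.40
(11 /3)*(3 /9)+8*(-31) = -246.78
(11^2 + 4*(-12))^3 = 389017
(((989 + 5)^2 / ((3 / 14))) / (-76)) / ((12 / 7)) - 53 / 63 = -84726101 / 2394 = -35391.02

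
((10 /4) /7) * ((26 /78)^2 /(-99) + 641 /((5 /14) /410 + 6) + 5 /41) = 67281004885 /1761634413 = 38.19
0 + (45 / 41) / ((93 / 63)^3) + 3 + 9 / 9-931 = -1131849792 / 1221431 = -926.66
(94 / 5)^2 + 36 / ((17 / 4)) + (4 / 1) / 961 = 147815032 / 408425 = 361.91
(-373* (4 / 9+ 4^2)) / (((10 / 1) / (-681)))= 6265654 / 15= 417710.27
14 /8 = 7 /4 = 1.75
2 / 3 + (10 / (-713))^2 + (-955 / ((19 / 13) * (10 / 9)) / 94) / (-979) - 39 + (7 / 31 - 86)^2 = 39033672257244385 / 5333280877716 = 7318.89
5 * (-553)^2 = 1529045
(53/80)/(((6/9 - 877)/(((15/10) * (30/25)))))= -0.00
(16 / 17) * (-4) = -64 / 17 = -3.76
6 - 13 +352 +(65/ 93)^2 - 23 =2789203/ 8649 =322.49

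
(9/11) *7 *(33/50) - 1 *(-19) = 1139/50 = 22.78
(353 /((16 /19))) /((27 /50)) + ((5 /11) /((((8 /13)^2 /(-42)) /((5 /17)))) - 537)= 36263309 /161568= 224.45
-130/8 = -65/4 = -16.25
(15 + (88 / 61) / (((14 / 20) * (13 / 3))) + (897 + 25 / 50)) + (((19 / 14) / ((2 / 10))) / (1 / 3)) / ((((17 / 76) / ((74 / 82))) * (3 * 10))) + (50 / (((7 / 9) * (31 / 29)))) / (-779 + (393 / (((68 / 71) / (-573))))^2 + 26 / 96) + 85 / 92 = 969601518401218931178039833 / 1057781166705875070476836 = 916.64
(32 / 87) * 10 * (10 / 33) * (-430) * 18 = -2752000 / 319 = -8626.96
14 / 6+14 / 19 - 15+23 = 631 / 57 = 11.07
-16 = -16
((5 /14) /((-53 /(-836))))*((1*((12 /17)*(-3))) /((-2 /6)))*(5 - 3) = 71.58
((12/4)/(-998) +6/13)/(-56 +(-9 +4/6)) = -17847/2503982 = -0.01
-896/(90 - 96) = 448/3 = 149.33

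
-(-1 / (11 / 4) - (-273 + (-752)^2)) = 6217545 / 11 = 565231.36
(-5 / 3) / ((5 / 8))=-2.67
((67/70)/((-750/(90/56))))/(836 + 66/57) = -1273/519596000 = -0.00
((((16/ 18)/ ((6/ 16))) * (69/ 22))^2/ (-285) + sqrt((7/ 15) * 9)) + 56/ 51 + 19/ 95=3.15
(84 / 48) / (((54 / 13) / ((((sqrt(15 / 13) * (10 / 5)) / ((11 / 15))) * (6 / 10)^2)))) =7 * sqrt(195) / 220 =0.44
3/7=0.43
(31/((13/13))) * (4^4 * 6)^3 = 112340238336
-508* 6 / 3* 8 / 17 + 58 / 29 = -8094 / 17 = -476.12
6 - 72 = -66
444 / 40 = 111 / 10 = 11.10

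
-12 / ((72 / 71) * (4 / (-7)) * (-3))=-497 / 72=-6.90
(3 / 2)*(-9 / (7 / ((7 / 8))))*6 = -81 / 8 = -10.12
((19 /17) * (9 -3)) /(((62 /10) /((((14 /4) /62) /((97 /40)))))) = 39900 /1584689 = 0.03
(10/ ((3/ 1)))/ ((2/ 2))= 10/ 3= 3.33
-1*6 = -6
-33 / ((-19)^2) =-33 / 361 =-0.09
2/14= 1/7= 0.14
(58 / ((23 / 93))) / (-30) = -899 / 115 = -7.82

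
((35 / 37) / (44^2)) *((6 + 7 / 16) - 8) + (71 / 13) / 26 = 40539101 / 193692928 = 0.21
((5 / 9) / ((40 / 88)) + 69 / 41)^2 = 1149184 / 136161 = 8.44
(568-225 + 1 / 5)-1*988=-3224 / 5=-644.80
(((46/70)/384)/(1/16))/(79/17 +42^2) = 391/25256280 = 0.00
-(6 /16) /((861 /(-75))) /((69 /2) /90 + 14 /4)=1125 /133742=0.01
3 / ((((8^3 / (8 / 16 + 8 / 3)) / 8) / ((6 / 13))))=57 / 832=0.07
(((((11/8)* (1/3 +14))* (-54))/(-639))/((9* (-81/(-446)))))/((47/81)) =1.76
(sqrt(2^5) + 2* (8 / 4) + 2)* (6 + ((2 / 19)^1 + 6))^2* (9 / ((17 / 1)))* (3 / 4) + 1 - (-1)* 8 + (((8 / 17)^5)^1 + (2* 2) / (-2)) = 1428300* sqrt(2) / 6137 + 182539374337 / 512568377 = 685.27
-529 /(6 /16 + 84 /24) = -4232 /31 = -136.52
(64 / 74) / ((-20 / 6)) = -48 / 185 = -0.26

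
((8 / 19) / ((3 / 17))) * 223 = 30328 / 57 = 532.07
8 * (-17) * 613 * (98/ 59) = -8170064/ 59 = -138475.66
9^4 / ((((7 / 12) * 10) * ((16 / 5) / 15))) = 295245 / 56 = 5272.23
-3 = -3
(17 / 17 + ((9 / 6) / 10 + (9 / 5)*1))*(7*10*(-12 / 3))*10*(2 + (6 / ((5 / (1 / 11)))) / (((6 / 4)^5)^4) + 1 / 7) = -226295772120004 / 12784876137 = -17700.27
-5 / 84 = -0.06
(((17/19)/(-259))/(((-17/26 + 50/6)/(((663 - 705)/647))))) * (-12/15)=-31824/1362248795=-0.00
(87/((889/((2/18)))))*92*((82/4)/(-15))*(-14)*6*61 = 13345336/1905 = 7005.43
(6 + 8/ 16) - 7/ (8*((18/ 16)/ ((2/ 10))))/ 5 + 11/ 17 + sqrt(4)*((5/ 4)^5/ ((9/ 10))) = 4536187/ 326400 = 13.90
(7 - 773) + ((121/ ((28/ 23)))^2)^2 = 59985932791425/ 614656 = 97592690.53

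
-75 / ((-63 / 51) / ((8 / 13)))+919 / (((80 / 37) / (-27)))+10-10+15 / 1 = -83164171 / 7280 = -11423.65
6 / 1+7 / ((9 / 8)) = 12.22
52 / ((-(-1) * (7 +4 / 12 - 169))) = -156 / 485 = -0.32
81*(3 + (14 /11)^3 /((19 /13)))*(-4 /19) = -36138636 /480491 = -75.21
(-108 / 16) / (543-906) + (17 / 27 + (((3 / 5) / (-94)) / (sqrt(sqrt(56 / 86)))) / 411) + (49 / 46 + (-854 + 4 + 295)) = -166298021 / 300564-sqrt(2) *43^(1 / 4) *7^(3 / 4) / 901460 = -553.29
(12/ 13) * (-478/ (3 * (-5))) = 1912/ 65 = 29.42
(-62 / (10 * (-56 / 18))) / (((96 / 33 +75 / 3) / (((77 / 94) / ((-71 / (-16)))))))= 67518 / 5122295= 0.01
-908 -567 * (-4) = 1360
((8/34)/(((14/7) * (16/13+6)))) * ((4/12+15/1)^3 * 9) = 1265368/2397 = 527.90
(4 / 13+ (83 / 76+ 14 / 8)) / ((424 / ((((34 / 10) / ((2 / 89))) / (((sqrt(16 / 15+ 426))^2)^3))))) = 397275975 / 27531103102454848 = 0.00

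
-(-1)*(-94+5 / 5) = -93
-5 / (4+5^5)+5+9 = 43801 / 3129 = 14.00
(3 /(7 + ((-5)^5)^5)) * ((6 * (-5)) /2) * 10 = 225 /149011611938476559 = 0.00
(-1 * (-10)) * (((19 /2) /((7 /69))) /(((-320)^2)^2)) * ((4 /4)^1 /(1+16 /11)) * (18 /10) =4807 /73400320000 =0.00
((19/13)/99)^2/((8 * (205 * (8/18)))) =361/1207308960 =0.00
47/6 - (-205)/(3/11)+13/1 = 1545/2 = 772.50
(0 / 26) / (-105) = 0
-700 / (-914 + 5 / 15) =2100 / 2741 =0.77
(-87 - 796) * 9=-7947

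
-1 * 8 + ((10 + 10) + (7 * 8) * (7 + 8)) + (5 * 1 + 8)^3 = 3049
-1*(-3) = 3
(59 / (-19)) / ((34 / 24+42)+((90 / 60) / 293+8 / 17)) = -3526548 / 49847165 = -0.07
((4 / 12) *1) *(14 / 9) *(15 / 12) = 35 / 54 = 0.65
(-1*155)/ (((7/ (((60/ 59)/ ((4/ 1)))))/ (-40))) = 93000/ 413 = 225.18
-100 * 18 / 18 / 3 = -100 / 3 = -33.33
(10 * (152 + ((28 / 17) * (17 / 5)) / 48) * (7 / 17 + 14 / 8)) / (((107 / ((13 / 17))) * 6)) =5813899 / 1484304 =3.92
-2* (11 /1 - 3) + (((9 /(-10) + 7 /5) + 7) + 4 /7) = -111 /14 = -7.93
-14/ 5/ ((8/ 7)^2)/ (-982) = 343/ 157120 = 0.00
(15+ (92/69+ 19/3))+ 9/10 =707/30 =23.57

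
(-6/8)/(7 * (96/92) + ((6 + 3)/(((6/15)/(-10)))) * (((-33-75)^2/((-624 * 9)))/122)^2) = -14463527/139604651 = -0.10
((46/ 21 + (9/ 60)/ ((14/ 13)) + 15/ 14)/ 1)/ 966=2857/ 811440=0.00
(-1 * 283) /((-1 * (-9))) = -283 /9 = -31.44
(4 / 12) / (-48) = -1 / 144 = -0.01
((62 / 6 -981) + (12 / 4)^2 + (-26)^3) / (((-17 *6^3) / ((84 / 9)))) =47.12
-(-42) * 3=126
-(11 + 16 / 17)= -203 / 17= -11.94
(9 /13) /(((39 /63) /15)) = 2835 /169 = 16.78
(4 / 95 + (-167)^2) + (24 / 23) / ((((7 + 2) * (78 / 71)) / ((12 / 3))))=7129802089 / 255645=27889.46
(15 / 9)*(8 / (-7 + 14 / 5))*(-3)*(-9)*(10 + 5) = -9000 / 7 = -1285.71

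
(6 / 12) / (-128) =-1 / 256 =-0.00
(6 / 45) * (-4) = -0.53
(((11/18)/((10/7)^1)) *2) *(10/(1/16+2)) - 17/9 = 61/27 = 2.26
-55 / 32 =-1.72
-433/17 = -25.47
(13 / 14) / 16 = 13 / 224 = 0.06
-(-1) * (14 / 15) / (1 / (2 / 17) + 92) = 28 / 3015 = 0.01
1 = 1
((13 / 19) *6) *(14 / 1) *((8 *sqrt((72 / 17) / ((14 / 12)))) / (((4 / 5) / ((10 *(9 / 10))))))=168480 *sqrt(357) / 323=9855.53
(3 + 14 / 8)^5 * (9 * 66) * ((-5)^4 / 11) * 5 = 408048541.26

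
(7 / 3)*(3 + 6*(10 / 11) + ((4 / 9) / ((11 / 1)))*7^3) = 15463 / 297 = 52.06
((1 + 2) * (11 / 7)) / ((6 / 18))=14.14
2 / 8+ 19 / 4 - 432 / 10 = -191 / 5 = -38.20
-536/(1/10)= -5360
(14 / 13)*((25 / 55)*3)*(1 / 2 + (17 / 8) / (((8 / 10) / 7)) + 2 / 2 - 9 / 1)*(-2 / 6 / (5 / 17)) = -42245 / 2288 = -18.46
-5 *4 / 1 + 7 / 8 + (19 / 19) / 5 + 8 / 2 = -14.92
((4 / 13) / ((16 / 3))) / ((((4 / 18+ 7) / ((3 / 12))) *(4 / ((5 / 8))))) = 27 / 86528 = 0.00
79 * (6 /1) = 474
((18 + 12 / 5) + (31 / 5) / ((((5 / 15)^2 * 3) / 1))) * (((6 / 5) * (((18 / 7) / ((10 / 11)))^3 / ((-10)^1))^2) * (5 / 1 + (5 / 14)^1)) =330459532439751 / 257357187500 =1284.05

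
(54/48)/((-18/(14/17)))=-7/136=-0.05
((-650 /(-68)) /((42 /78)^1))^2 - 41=15528221 /56644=274.14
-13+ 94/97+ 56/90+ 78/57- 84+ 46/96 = -124151861/1326960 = -93.56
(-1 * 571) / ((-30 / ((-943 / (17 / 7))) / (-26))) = 48999223 / 255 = 192153.82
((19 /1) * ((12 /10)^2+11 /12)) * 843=3774673 /100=37746.73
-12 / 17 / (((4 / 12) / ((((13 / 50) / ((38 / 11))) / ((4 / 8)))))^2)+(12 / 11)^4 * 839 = 66722217647157 / 56157385625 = 1188.13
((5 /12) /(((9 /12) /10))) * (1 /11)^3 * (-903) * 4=-60200 /3993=-15.08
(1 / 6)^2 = 1 / 36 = 0.03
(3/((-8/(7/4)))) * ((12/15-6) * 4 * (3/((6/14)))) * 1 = 95.55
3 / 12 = 1 / 4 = 0.25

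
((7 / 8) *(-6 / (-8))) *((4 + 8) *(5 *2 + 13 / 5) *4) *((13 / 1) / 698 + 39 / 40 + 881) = 48868832439 / 139600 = 350063.27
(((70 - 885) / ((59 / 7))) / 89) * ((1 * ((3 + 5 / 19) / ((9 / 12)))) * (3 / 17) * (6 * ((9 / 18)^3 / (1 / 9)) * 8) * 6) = -458408160 / 1696073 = -270.28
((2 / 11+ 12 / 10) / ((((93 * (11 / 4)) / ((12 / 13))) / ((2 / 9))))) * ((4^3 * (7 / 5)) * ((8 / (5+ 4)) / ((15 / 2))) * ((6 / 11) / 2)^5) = 17432576 / 981666239125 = 0.00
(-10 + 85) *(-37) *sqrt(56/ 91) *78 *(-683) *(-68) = -7886068114.23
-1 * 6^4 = -1296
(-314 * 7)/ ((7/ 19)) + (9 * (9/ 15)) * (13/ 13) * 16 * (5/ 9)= -5918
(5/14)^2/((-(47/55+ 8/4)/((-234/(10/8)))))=8.36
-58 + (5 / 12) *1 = -691 / 12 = -57.58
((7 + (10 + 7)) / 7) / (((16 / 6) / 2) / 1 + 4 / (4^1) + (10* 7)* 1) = 72 / 1519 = 0.05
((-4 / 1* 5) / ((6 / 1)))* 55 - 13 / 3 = -563 / 3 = -187.67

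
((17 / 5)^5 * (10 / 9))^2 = 8063975601796 / 31640625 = 254861.45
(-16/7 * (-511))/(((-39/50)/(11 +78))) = -5197600/39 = -133271.79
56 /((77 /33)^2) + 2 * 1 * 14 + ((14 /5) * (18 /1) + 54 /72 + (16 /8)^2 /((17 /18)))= 222937 /2380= 93.67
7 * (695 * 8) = 38920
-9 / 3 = -3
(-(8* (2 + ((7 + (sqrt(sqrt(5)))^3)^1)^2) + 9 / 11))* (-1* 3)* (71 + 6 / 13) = 515595 / 143 + 22296* (5^(3 / 4) + 7)^2 / 13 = 187105.35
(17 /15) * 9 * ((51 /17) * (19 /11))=2907 /55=52.85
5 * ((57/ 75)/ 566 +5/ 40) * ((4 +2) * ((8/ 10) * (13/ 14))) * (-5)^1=-278889/ 19810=-14.08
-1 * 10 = -10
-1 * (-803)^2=-644809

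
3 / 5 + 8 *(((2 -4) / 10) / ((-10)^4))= 3749 / 6250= 0.60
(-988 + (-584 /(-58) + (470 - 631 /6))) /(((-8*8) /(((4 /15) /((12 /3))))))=106679 /167040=0.64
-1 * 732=-732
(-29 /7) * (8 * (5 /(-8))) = 145 /7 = 20.71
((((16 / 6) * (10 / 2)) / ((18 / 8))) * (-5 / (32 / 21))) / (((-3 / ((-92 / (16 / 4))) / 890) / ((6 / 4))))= -199013.89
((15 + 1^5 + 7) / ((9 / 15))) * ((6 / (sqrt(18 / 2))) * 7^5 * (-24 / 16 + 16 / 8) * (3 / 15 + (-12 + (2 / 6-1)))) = -72286907 / 9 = -8031878.56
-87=-87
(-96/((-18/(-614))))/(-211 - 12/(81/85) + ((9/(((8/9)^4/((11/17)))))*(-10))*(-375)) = -3078291456/32672727683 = -0.09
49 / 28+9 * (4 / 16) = 4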